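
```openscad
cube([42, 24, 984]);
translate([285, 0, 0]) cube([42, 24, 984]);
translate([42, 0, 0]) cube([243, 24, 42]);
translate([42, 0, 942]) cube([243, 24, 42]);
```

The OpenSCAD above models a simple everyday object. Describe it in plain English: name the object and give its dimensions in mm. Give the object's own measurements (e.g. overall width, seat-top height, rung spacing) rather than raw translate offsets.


A rectangular picture frame lying in the x–z plane (depth along y). The opening is 243 mm wide (x) by 900 mm tall (z), surrounded by a border 42 mm wide on all four sides. The frame is 24 mm deep and is made of two full-height vertical stiles with two horizontal rails fitted between them.


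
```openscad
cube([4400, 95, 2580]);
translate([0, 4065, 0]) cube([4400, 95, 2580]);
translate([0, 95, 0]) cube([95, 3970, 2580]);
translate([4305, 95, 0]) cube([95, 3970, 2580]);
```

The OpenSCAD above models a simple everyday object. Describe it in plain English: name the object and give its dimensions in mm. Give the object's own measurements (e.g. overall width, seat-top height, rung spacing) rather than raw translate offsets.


The wall frame of a small rectangular building: four walls, each 2580 mm tall and 95 mm thick, enclosing a footprint 4400 mm (x) by 4160 mm (y) outside-to-outside, with no floor or roof. The front and back walls (the −y and +y sides) span the full width; the two side walls fit between them.


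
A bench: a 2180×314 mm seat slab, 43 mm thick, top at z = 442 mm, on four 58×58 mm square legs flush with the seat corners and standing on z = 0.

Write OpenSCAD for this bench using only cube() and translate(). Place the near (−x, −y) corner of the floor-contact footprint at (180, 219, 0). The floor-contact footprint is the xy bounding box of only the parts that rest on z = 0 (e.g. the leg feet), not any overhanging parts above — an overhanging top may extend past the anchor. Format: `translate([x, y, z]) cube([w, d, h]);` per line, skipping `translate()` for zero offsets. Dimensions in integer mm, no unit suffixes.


translate([180, 219, 399]) cube([2180, 314, 43]);
translate([180, 219, 0]) cube([58, 58, 399]);
translate([180, 475, 0]) cube([58, 58, 399]);
translate([2302, 219, 0]) cube([58, 58, 399]);
translate([2302, 475, 0]) cube([58, 58, 399]);


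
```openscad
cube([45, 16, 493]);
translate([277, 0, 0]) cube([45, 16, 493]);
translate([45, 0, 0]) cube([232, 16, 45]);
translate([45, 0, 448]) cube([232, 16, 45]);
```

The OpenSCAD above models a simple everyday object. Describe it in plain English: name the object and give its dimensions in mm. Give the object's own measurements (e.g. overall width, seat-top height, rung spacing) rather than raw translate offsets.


A rectangular picture frame lying in the x–z plane (depth along y). The opening is 232 mm wide (x) by 403 mm tall (z), surrounded by a border 45 mm wide on all four sides. The frame is 16 mm deep and is made of two full-height vertical stiles with two horizontal rails fitted between them.


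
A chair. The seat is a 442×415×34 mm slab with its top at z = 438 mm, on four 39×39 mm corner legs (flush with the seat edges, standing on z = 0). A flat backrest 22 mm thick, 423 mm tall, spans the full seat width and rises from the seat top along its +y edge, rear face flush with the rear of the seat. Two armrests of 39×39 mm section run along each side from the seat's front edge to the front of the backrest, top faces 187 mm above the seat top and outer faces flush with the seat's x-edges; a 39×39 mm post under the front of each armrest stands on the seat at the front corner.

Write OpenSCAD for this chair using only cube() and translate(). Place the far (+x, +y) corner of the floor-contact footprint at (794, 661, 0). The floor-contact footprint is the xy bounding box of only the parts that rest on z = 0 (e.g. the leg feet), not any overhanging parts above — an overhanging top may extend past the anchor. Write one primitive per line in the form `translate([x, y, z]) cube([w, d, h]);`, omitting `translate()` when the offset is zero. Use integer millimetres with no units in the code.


// leg_h = 438 - 34 = 404
// arm post h = 187 - 39 = 148
translate([352, 246, 404]) cube([442, 415, 34]);
translate([352, 246, 0]) cube([39, 39, 404]);
translate([755, 246, 0]) cube([39, 39, 404]);
translate([352, 622, 0]) cube([39, 39, 404]);
translate([755, 622, 0]) cube([39, 39, 404]);
translate([352, 639, 438]) cube([442, 22, 423]);
translate([352, 246, 586]) cube([39, 393, 39]);
translate([755, 246, 586]) cube([39, 393, 39]);
translate([352, 246, 438]) cube([39, 39, 148]);
translate([755, 246, 438]) cube([39, 39, 148]);


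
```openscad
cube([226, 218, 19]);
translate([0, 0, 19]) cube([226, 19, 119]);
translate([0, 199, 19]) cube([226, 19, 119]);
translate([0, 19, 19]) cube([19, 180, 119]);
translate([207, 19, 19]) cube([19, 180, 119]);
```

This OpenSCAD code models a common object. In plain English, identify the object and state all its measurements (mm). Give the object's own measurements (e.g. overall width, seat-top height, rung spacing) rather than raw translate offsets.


An open-topped rectangular box: outside dimensions 226×218×138 mm, with a uniform wall and base thickness of 19 mm. The base is a full 226×218 slab on the floor; four walls sit on top of the base. The front and back walls (the −y and +y sides) span the full width; the two side walls fit between them.


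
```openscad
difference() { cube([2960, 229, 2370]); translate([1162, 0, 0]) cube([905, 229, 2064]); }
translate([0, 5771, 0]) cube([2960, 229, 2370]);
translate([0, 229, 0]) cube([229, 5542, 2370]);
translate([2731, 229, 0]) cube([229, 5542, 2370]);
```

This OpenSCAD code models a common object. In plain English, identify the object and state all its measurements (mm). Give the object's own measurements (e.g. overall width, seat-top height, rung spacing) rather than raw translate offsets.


A single room: four walls, each 2370 mm tall and 229 mm thick, enclosing an outside footprint 2960×6000 mm (x × y), no floor or roof. The front and back walls (−y and +y sides) run the full x-width; the side walls fit between their inner faces. A door opening 905 mm wide and 2064 mm tall is cut through the front wall from the floor up, its −x edge 1162 mm from the wall's −x end.


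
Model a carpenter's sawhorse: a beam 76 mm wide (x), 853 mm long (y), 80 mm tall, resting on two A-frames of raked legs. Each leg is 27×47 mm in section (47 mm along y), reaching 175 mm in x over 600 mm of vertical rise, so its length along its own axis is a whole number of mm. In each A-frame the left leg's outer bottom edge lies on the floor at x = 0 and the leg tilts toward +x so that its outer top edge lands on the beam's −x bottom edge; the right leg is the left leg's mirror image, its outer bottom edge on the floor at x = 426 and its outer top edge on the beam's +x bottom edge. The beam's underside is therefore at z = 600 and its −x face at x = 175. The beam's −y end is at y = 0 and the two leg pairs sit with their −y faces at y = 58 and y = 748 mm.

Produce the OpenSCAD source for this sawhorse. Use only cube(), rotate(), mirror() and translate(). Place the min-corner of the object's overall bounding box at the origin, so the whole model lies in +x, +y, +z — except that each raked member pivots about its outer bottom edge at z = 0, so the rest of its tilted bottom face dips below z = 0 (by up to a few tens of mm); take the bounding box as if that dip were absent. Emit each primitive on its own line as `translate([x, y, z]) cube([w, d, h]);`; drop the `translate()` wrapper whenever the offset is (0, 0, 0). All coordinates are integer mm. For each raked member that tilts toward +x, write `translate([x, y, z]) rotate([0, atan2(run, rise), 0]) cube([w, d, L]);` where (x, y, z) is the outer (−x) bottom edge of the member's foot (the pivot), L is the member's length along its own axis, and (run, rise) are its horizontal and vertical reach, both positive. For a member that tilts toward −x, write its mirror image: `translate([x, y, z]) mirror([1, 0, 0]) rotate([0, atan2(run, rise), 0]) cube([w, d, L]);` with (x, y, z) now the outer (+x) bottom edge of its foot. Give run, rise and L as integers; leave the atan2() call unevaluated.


translate([175, 0, 600]) cube([76, 853, 80]);
translate([0, 58, 0]) rotate([0, atan2(175, 600), 0]) cube([27, 47, 625]);
translate([426, 58, 0]) mirror([1, 0, 0]) rotate([0, atan2(175, 600), 0]) cube([27, 47, 625]);
translate([0, 748, 0]) rotate([0, atan2(175, 600), 0]) cube([27, 47, 625]);
translate([426, 748, 0]) mirror([1, 0, 0]) rotate([0, atan2(175, 600), 0]) cube([27, 47, 625]);


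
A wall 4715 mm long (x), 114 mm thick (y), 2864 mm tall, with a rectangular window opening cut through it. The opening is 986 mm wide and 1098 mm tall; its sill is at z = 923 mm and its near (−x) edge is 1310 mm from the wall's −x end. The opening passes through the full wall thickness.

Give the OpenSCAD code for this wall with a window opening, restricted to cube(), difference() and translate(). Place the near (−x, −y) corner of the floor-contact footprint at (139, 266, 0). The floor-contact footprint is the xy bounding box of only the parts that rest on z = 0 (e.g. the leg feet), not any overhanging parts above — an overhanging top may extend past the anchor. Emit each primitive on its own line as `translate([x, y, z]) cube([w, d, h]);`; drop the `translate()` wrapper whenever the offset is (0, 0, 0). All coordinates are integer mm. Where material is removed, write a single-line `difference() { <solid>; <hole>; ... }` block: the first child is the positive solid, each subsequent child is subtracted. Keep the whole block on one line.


difference() { translate([139, 266, 0]) cube([4715, 114, 2864]); translate([1449, 266, 923]) cube([986, 114, 1098]); }


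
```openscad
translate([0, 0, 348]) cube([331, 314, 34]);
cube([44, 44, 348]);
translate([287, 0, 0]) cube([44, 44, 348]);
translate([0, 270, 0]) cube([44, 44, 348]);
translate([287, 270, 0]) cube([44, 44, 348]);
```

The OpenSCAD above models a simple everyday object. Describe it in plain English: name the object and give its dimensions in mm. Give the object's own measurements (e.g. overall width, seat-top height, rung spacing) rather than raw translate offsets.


A four-legged stool. The seat is a 331×314×34 mm slab whose top surface is at z = 382 mm; four square legs, each 44×44 mm in cross-section, run from the floor (z = 0) to the underside of the seat, each flush with a corner of the seat.


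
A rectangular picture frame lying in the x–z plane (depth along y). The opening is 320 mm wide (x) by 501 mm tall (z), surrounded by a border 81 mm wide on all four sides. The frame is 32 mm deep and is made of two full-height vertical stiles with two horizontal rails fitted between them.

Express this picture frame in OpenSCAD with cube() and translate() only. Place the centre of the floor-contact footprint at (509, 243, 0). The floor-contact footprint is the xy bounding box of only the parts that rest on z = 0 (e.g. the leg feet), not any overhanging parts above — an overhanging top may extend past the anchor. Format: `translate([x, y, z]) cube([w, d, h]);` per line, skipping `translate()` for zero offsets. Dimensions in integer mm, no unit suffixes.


translate([268, 227, 0]) cube([81, 32, 663]);
translate([669, 227, 0]) cube([81, 32, 663]);
translate([349, 227, 0]) cube([320, 32, 81]);
translate([349, 227, 582]) cube([320, 32, 81]);


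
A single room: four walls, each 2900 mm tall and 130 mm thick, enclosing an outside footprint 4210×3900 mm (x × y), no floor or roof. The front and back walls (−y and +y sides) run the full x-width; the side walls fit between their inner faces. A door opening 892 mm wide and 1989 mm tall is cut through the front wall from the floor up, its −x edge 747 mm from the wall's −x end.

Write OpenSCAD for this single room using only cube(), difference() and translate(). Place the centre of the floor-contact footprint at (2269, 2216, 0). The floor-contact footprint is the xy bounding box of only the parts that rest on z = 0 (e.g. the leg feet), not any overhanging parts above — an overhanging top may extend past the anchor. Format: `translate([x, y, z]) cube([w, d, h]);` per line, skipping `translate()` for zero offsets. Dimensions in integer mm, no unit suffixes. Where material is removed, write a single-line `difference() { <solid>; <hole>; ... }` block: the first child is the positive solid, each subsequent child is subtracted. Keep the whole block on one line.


difference() { translate([164, 266, 0]) cube([4210, 130, 2900]); translate([911, 266, 0]) cube([892, 130, 1989]); }
translate([164, 4036, 0]) cube([4210, 130, 2900]);
translate([164, 396, 0]) cube([130, 3640, 2900]);
translate([4244, 396, 0]) cube([130, 3640, 2900]);


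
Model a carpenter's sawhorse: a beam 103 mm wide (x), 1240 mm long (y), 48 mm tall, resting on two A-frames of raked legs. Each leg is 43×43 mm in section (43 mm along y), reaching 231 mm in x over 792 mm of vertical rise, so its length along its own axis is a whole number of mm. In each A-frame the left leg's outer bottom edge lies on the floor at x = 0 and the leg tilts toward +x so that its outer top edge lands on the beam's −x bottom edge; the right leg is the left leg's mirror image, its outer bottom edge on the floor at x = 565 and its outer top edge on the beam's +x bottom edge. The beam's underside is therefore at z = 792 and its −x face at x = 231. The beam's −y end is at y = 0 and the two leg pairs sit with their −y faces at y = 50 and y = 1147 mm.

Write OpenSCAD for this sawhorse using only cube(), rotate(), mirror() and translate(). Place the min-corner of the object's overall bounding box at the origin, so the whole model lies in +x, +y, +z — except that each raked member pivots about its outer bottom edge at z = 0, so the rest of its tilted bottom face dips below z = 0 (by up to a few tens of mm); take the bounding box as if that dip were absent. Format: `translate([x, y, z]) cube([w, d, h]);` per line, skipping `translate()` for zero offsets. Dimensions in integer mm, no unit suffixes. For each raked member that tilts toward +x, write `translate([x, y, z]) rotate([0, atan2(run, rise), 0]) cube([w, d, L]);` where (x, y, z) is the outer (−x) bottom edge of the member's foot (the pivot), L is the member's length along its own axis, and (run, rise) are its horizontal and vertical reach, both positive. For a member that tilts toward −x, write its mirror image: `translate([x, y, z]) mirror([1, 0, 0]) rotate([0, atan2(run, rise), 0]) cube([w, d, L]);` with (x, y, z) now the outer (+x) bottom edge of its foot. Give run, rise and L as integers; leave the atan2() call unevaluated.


translate([231, 0, 792]) cube([103, 1240, 48]);
translate([0, 50, 0]) rotate([0, atan2(231, 792), 0]) cube([43, 43, 825]);
translate([565, 50, 0]) mirror([1, 0, 0]) rotate([0, atan2(231, 792), 0]) cube([43, 43, 825]);
translate([0, 1147, 0]) rotate([0, atan2(231, 792), 0]) cube([43, 43, 825]);
translate([565, 1147, 0]) mirror([1, 0, 0]) rotate([0, atan2(231, 792), 0]) cube([43, 43, 825]);


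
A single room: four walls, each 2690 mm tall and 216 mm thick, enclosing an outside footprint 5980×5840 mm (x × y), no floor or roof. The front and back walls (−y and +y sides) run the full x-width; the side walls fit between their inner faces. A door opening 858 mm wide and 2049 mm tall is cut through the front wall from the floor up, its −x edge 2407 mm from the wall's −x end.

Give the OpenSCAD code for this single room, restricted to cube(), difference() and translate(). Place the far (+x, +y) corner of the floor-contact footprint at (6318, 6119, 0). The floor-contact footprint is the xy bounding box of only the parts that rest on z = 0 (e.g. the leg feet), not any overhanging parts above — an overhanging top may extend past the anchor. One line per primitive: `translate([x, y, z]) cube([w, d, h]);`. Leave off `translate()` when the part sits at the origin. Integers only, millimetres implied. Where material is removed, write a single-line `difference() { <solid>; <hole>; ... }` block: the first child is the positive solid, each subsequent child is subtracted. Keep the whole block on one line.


difference() { translate([338, 279, 0]) cube([5980, 216, 2690]); translate([2745, 279, 0]) cube([858, 216, 2049]); }
translate([338, 5903, 0]) cube([5980, 216, 2690]);
translate([338, 495, 0]) cube([216, 5408, 2690]);
translate([6102, 495, 0]) cube([216, 5408, 2690]);


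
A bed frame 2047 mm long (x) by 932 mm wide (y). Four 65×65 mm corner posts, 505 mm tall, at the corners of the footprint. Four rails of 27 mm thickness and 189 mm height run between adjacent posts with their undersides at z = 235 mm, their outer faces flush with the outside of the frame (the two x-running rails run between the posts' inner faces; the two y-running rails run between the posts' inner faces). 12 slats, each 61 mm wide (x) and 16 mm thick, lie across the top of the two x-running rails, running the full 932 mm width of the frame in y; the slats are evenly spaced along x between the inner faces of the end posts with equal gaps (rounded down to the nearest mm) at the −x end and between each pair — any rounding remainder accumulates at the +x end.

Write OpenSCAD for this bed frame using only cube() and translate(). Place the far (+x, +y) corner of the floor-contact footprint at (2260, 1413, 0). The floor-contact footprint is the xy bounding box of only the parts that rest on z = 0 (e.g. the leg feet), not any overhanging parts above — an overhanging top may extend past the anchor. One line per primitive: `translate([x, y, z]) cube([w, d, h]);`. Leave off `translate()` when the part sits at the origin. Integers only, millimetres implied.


translate([213, 481, 0]) cube([65, 65, 505]);
translate([213, 1348, 0]) cube([65, 65, 505]);
translate([2195, 481, 0]) cube([65, 65, 505]);
translate([2195, 1348, 0]) cube([65, 65, 505]);
translate([278, 481, 235]) cube([1917, 27, 189]);
translate([278, 1386, 235]) cube([1917, 27, 189]);
translate([213, 546, 235]) cube([27, 802, 189]);
translate([2233, 546, 235]) cube([27, 802, 189]);
translate([369, 481, 424]) cube([61, 932, 16]);
translate([521, 481, 424]) cube([61, 932, 16]);
translate([673, 481, 424]) cube([61, 932, 16]);
translate([825, 481, 424]) cube([61, 932, 16]);
translate([977, 481, 424]) cube([61, 932, 16]);
translate([1129, 481, 424]) cube([61, 932, 16]);
translate([1281, 481, 424]) cube([61, 932, 16]);
translate([1433, 481, 424]) cube([61, 932, 16]);
translate([1585, 481, 424]) cube([61, 932, 16]);
translate([1737, 481, 424]) cube([61, 932, 16]);
translate([1889, 481, 424]) cube([61, 932, 16]);
translate([2041, 481, 424]) cube([61, 932, 16]);


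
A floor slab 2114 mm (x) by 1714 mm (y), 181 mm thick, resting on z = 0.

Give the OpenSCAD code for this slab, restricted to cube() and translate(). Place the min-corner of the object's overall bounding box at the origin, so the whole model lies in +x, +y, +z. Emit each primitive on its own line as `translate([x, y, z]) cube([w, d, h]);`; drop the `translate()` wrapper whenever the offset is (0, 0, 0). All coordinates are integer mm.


cube([2114, 1714, 181]);


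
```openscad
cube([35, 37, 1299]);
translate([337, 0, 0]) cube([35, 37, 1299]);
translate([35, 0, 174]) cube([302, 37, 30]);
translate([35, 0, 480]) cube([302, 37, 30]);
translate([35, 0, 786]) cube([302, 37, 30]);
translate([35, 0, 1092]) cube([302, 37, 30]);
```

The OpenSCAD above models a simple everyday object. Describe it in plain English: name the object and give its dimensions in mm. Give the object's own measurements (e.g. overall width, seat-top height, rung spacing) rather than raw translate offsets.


A straight ladder. Two 35×37 mm vertical rails, 1299 mm tall, stand 372 mm apart (outside-to-outside) with their front faces coplanar on the −y side. 4 rungs, each 37 mm deep and 30 mm tall, span between the inner faces of the rails, front faces flush with the rails. The lowest rung's underside is at z = 174 mm and rungs are spaced 306 mm apart (underside to underside).


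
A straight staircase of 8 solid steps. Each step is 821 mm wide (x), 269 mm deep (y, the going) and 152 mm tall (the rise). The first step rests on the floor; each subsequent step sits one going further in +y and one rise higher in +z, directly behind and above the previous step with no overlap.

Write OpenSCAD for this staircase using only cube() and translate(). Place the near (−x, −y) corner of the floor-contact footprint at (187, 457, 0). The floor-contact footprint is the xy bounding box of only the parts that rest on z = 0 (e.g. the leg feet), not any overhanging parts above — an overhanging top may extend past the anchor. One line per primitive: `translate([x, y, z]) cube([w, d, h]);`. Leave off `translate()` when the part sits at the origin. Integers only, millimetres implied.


translate([187, 457, 0]) cube([821, 269, 152]);
translate([187, 726, 152]) cube([821, 269, 152]);
translate([187, 995, 304]) cube([821, 269, 152]);
translate([187, 1264, 456]) cube([821, 269, 152]);
translate([187, 1533, 608]) cube([821, 269, 152]);
translate([187, 1802, 760]) cube([821, 269, 152]);
translate([187, 2071, 912]) cube([821, 269, 152]);
translate([187, 2340, 1064]) cube([821, 269, 152]);


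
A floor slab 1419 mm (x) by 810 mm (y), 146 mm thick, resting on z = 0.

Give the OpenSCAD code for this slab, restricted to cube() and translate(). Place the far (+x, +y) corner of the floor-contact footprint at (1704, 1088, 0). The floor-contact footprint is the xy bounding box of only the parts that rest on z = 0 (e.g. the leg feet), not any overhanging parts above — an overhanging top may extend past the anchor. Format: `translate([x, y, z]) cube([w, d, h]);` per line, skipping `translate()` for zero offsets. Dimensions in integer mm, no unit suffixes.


translate([285, 278, 0]) cube([1419, 810, 146]);


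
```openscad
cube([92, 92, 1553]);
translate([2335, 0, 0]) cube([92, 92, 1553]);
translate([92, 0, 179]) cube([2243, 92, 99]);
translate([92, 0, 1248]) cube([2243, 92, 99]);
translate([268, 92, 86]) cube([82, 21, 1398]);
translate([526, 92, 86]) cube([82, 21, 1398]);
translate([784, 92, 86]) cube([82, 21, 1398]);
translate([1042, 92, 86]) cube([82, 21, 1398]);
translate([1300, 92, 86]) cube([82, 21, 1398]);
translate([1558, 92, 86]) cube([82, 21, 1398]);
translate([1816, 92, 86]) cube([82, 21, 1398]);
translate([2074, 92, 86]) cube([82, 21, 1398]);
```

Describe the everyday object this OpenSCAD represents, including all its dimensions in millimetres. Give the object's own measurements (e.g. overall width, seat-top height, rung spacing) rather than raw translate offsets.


A fence section. Two 92×92 mm posts, 1553 mm tall, stand on the floor with a clear span of 2243 mm between their inner faces. Two horizontal rails of 92×99 mm section span the gap between the posts with their undersides at z = 179 mm and z = 1248 mm, flush with the posts' −y face. 8 pickets, each 82 mm wide, 21 mm thick and 1398 mm tall, are fixed to the +y face of the rails with their bottoms at z = 86 mm, spaced across the span with a 176 mm gap after the −x post and between neighbouring pickets, with 179 mm left before the +x post.


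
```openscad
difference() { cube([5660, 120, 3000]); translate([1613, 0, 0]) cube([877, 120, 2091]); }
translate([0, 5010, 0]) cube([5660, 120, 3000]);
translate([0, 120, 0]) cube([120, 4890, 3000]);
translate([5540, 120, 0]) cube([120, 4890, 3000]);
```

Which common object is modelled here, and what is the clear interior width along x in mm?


A single room. The interior width is 5420 mm.

Four walls enclosing a rectangle with a door in the front wall — a room. Outside width 5660 minus two 120 mm walls gives 5420 mm.


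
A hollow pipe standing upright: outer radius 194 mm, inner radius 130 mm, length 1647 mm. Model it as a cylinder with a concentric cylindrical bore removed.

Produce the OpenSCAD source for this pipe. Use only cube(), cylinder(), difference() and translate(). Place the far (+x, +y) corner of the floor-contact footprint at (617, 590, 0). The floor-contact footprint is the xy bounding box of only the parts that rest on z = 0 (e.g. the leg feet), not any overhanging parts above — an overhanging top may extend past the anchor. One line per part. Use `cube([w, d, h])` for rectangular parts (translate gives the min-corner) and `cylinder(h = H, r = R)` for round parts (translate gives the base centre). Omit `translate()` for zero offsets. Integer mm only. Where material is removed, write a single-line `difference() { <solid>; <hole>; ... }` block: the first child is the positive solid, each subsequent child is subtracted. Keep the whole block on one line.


difference() { translate([423, 396, 0]) cylinder(h = 1647, r = 194); translate([423, 396, 0]) cylinder(h = 1647, r = 130); }


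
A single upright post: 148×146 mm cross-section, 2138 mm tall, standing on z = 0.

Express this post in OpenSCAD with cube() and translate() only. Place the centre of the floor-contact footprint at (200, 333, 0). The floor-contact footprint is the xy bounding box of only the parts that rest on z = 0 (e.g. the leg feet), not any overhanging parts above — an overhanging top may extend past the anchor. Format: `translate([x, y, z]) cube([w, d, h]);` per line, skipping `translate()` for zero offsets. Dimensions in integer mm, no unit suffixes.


translate([126, 260, 0]) cube([148, 146, 2138]);


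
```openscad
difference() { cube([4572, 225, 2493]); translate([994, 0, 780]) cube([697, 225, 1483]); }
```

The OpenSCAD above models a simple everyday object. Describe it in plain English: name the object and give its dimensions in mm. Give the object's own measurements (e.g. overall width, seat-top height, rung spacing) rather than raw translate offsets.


A wall 4572 mm long (x), 225 mm thick (y), 2493 mm tall, with a rectangular window opening cut through it. The opening is 697 mm wide and 1483 mm tall; its sill is at z = 780 mm and its near (−x) edge is 994 mm from the wall's −x end. The opening passes through the full wall thickness.


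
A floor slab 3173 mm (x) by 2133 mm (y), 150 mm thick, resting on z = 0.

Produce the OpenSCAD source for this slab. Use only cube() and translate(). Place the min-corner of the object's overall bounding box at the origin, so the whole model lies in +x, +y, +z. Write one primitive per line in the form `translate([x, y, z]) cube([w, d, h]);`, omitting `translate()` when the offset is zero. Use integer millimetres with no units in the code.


cube([3173, 2133, 150]);


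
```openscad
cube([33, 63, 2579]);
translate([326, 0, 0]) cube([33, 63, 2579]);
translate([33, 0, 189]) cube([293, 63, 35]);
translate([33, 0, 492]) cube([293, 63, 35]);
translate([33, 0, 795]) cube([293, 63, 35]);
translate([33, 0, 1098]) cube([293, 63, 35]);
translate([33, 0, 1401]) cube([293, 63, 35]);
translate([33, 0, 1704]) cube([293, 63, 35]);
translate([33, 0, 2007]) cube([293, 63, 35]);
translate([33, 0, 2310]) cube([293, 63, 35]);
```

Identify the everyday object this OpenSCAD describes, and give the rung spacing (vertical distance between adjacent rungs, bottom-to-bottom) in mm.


A ladder. The rung spacing is 303 mm.

Two tall 33×63 posts with 8 short bars between them — a ladder. Adjacent rungs sit at z = 189 and z = 492, so the spacing is 492 − 189 = 303 mm.


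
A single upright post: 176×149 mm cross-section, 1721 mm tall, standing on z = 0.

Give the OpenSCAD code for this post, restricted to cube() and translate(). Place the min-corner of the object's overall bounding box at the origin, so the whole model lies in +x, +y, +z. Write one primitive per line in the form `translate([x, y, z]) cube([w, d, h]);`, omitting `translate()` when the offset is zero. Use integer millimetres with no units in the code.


cube([176, 149, 1721]);


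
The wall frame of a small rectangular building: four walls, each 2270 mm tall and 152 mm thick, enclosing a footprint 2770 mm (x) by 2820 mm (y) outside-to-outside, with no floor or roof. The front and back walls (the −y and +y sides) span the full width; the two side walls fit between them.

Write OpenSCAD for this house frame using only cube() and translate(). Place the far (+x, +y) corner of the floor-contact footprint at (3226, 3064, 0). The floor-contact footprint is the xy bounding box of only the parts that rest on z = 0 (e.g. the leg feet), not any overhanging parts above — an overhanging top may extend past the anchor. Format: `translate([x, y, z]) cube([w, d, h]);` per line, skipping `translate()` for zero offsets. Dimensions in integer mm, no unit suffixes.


translate([456, 244, 0]) cube([2770, 152, 2270]);
translate([456, 2912, 0]) cube([2770, 152, 2270]);
translate([456, 396, 0]) cube([152, 2516, 2270]);
translate([3074, 396, 0]) cube([152, 2516, 2270]);


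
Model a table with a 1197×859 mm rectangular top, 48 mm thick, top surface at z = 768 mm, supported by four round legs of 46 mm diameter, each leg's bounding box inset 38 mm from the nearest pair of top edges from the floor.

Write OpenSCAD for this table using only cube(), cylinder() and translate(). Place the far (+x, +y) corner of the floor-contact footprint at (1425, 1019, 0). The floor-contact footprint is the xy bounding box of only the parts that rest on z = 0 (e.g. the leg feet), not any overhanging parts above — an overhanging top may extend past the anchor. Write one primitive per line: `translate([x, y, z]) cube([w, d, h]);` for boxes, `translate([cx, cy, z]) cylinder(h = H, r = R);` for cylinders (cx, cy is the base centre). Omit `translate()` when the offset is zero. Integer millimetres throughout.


translate([266, 198, 720]) cube([1197, 859, 48]);
translate([327, 259, 0]) cylinder(h = 720, r = 23);
translate([1402, 259, 0]) cylinder(h = 720, r = 23);
translate([327, 996, 0]) cylinder(h = 720, r = 23);
translate([1402, 996, 0]) cylinder(h = 720, r = 23);


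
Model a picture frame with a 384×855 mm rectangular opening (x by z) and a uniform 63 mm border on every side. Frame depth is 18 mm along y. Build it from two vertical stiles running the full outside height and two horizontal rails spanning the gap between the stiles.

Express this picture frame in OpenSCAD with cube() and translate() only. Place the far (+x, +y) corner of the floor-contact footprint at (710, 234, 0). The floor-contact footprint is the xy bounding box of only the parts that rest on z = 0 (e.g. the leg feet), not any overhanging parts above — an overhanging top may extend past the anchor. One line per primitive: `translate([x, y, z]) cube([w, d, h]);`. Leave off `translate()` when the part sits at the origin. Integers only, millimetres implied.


translate([200, 216, 0]) cube([63, 18, 981]);
translate([647, 216, 0]) cube([63, 18, 981]);
translate([263, 216, 0]) cube([384, 18, 63]);
translate([263, 216, 918]) cube([384, 18, 63]);


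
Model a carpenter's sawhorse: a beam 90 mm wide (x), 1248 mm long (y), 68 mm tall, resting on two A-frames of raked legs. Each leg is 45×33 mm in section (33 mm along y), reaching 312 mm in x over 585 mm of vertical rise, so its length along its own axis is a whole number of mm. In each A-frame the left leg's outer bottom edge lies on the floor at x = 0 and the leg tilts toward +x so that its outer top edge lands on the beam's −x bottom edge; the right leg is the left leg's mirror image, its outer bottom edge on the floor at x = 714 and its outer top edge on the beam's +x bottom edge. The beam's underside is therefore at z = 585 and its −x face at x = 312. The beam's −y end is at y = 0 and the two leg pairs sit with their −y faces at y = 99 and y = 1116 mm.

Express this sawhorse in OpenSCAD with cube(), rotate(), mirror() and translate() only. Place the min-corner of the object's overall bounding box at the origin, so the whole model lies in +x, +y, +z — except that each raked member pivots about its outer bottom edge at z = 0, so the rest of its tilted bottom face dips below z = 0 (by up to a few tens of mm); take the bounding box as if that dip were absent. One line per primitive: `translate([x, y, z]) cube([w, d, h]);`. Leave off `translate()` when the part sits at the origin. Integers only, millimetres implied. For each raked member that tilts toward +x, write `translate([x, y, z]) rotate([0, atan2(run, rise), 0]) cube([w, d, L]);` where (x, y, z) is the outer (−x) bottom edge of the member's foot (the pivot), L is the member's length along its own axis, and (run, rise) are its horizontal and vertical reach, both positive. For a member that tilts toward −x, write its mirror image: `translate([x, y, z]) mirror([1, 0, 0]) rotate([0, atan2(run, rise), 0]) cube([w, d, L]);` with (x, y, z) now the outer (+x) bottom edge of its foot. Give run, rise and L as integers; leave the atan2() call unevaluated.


translate([312, 0, 585]) cube([90, 1248, 68]);
translate([0, 99, 0]) rotate([0, atan2(312, 585), 0]) cube([45, 33, 663]);
translate([714, 99, 0]) mirror([1, 0, 0]) rotate([0, atan2(312, 585), 0]) cube([45, 33, 663]);
translate([0, 1116, 0]) rotate([0, atan2(312, 585), 0]) cube([45, 33, 663]);
translate([714, 1116, 0]) mirror([1, 0, 0]) rotate([0, atan2(312, 585), 0]) cube([45, 33, 663]);


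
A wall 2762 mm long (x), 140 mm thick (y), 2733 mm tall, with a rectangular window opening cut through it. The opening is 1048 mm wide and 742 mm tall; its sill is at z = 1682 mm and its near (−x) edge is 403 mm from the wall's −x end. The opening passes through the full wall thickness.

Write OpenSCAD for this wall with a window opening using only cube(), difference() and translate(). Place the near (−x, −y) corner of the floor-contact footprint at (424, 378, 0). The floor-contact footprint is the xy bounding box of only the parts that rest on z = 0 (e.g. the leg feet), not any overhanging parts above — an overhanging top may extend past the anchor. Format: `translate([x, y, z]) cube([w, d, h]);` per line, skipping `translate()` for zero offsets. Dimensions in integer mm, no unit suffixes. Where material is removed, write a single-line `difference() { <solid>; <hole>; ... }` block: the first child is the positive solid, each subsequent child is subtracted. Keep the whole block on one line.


difference() { translate([424, 378, 0]) cube([2762, 140, 2733]); translate([827, 378, 1682]) cube([1048, 140, 742]); }


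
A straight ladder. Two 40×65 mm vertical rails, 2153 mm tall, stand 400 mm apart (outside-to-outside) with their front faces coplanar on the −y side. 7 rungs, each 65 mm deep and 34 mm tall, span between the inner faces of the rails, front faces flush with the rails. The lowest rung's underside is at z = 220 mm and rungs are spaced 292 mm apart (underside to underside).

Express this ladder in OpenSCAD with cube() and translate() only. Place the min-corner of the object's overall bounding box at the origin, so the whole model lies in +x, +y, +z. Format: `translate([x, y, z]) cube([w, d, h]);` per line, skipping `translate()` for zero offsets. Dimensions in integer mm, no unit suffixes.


cube([40, 65, 2153]);
translate([360, 0, 0]) cube([40, 65, 2153]);
translate([40, 0, 220]) cube([320, 65, 34]);
translate([40, 0, 512]) cube([320, 65, 34]);
translate([40, 0, 804]) cube([320, 65, 34]);
translate([40, 0, 1096]) cube([320, 65, 34]);
translate([40, 0, 1388]) cube([320, 65, 34]);
translate([40, 0, 1680]) cube([320, 65, 34]);
translate([40, 0, 1972]) cube([320, 65, 34]);


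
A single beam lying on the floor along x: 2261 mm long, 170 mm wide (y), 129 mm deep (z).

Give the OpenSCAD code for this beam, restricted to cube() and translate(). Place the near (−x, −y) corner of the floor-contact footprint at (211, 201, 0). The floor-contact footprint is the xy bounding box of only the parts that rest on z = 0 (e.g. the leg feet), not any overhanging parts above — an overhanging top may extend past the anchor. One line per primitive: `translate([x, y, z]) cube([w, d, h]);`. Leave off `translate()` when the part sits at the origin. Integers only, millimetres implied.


translate([211, 201, 0]) cube([2261, 170, 129]);


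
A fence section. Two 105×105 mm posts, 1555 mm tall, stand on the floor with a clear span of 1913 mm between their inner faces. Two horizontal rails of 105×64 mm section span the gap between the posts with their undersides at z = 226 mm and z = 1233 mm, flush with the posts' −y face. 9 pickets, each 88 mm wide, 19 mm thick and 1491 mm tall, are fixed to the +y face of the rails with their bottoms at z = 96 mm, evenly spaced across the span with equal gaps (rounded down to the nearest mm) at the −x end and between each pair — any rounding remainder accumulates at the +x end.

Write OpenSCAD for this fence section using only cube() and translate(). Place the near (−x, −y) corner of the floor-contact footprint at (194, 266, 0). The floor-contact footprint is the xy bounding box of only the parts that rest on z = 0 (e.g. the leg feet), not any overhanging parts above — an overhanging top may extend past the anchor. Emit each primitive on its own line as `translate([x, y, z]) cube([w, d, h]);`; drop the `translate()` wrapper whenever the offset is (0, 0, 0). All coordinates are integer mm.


translate([194, 266, 0]) cube([105, 105, 1555]);
translate([2212, 266, 0]) cube([105, 105, 1555]);
translate([299, 266, 226]) cube([1913, 105, 64]);
translate([299, 266, 1233]) cube([1913, 105, 64]);
translate([411, 371, 96]) cube([88, 19, 1491]);
translate([611, 371, 96]) cube([88, 19, 1491]);
translate([811, 371, 96]) cube([88, 19, 1491]);
translate([1011, 371, 96]) cube([88, 19, 1491]);
translate([1211, 371, 96]) cube([88, 19, 1491]);
translate([1411, 371, 96]) cube([88, 19, 1491]);
translate([1611, 371, 96]) cube([88, 19, 1491]);
translate([1811, 371, 96]) cube([88, 19, 1491]);
translate([2011, 371, 96]) cube([88, 19, 1491]);


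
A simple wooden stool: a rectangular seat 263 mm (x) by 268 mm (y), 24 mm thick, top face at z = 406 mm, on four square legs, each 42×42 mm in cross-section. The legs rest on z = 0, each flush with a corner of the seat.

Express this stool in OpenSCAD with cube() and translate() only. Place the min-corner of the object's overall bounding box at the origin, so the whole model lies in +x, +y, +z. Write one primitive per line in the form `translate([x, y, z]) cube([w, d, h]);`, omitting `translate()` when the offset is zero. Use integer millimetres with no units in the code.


translate([0, 0, 382]) cube([263, 268, 24]);
cube([42, 42, 382]);
translate([221, 0, 0]) cube([42, 42, 382]);
translate([0, 226, 0]) cube([42, 42, 382]);
translate([221, 226, 0]) cube([42, 42, 382]);


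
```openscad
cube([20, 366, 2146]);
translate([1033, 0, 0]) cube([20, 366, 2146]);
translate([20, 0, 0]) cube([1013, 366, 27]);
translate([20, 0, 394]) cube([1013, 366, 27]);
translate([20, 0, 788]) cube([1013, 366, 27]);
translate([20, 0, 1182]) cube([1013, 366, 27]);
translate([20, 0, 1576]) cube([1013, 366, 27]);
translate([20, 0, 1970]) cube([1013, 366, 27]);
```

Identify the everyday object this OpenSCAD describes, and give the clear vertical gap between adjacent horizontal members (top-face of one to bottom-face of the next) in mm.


A bookshelf. The clear shelf gap is 367 mm.

Two tall side panels with 6 horizontal boards between them — a bookshelf. The first two shelf undersides are at z = 0 and z = 394; with shelf thickness 27, the clear gap is 394 − 0 − 27 = 367 mm.


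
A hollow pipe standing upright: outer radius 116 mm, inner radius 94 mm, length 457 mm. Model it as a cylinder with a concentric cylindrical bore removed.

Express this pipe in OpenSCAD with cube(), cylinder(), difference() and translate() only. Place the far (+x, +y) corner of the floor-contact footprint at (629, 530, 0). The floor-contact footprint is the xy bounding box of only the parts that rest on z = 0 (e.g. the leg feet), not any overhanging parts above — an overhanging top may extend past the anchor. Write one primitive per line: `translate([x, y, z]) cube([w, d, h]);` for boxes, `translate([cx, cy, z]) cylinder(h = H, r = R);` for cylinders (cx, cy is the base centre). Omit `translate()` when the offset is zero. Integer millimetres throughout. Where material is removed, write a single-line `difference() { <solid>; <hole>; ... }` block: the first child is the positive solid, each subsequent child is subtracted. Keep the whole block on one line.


difference() { translate([513, 414, 0]) cylinder(h = 457, r = 116); translate([513, 414, 0]) cylinder(h = 457, r = 94); }
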